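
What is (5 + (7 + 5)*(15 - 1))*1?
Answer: 173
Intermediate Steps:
(5 + (7 + 5)*(15 - 1))*1 = (5 + 12*14)*1 = (5 + 168)*1 = 173*1 = 173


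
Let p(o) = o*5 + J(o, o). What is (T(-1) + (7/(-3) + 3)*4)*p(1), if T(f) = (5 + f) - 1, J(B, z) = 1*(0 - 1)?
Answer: 68/3 ≈ 22.667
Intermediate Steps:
J(B, z) = -1 (J(B, z) = 1*(-1) = -1)
T(f) = 4 + f
p(o) = -1 + 5*o (p(o) = o*5 - 1 = 5*o - 1 = -1 + 5*o)
(T(-1) + (7/(-3) + 3)*4)*p(1) = ((4 - 1) + (7/(-3) + 3)*4)*(-1 + 5*1) = (3 + (7*(-⅓) + 3)*4)*(-1 + 5) = (3 + (-7/3 + 3)*4)*4 = (3 + (⅔)*4)*4 = (3 + 8/3)*4 = (17/3)*4 = 68/3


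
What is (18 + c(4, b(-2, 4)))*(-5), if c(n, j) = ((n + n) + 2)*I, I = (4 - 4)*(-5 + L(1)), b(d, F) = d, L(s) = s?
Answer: -90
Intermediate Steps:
I = 0 (I = (4 - 4)*(-5 + 1) = 0*(-4) = 0)
c(n, j) = 0 (c(n, j) = ((n + n) + 2)*0 = (2*n + 2)*0 = (2 + 2*n)*0 = 0)
(18 + c(4, b(-2, 4)))*(-5) = (18 + 0)*(-5) = 18*(-5) = -90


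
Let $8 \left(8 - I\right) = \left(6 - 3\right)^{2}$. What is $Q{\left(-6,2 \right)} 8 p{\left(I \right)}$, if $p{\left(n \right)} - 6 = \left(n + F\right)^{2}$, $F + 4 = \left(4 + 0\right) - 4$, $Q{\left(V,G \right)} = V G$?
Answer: $- \frac{2739}{2} \approx -1369.5$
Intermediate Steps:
$Q{\left(V,G \right)} = G V$
$I = \frac{55}{8}$ ($I = 8 - \frac{\left(6 - 3\right)^{2}}{8} = 8 - \frac{3^{2}}{8} = 8 - \frac{9}{8} = \frac{55}{8} \approx 6.875$)
$F = -4$ ($F = -4 + \left(\left(4 + 0\right) - 4\right) = -4 + \left(4 - 4\right) = -4 + 0 = -4$)
$p{\left(n \right)} = 6 + \left(-4 + n\right)^{2}$ ($p{\left(n \right)} = 6 + \left(n - 4\right)^{2} = 6 + \left(-4 + n\right)^{2}$)
$Q{\left(-6,2 \right)} 8 p{\left(I \right)} = 2 \left(-6\right) 8 \left(6 + \left(-4 + \frac{55}{8}\right)^{2}\right) = \left(-12\right) 8 \left(6 + \left(\frac{23}{8}\right)^{2}\right) = - 96 \left(6 + \frac{529}{64}\right) = \left(-96\right) \frac{913}{64} = - \frac{2739}{2}$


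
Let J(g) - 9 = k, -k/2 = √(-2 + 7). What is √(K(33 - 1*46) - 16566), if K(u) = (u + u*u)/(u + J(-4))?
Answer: √(-33210 - 16566*√5)/√(2 + √5) ≈ 128.78*I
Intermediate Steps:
k = -2*√5 (k = -2*√(-2 + 7) = -2*√5 ≈ -4.4721)
J(g) = 9 - 2*√5
K(u) = (u + u²)/(9 + u - 2*√5) (K(u) = (u + u*u)/(u + (9 - 2*√5)) = (u + u²)/(9 + u - 2*√5))
√(K(33 - 1*46) - 16566) = √((33 - 1*46)*(1 + (33 - 1*46))/(9 + (33 - 1*46) - 2*√5) - 16566) = √((33 - 46)*(1 + (33 - 46))/(9 + (33 - 46) - 2*√5) - 16566) = √(-13*(1 - 13)/(9 - 13 - 2*√5) - 16566) = √(-13*(-12)/(-4 - 2*√5) - 16566) = √(156/(-4 - 2*√5) - 16566) = √(-16566 + 156/(-4 - 2*√5))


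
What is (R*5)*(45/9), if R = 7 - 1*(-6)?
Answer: 325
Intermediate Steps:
R = 13 (R = 7 + 6 = 13)
(R*5)*(45/9) = (13*5)*(45/9) = 65*(45*(⅑)) = 65*5 = 325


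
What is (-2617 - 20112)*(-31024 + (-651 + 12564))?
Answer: 434373919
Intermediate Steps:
(-2617 - 20112)*(-31024 + (-651 + 12564)) = -22729*(-31024 + 11913) = -22729*(-19111) = 434373919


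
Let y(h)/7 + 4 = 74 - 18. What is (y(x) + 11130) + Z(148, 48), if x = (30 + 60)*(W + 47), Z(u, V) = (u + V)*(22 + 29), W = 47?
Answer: 21490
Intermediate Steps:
Z(u, V) = 51*V + 51*u (Z(u, V) = (V + u)*51 = 51*V + 51*u)
x = 8460 (x = (30 + 60)*(47 + 47) = 90*94 = 8460)
y(h) = 364 (y(h) = -28 + 7*(74 - 18) = -28 + 7*56 = -28 + 392 = 364)
(y(x) + 11130) + Z(148, 48) = (364 + 11130) + (51*48 + 51*148) = 11494 + (2448 + 7548) = 11494 + 9996 = 21490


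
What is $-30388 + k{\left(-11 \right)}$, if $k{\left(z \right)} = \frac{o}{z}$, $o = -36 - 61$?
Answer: $- \frac{334171}{11} \approx -30379.0$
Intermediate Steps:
$o = -97$
$k{\left(z \right)} = - \frac{97}{z}$
$-30388 + k{\left(-11 \right)} = -30388 - \frac{97}{-11} = -30388 - - \frac{97}{11} = -30388 + \frac{97}{11} = - \frac{334171}{11}$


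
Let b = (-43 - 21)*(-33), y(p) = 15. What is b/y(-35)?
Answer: 704/5 ≈ 140.80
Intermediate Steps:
b = 2112 (b = -64*(-33) = 2112)
b/y(-35) = 2112/15 = 2112*(1/15) = 704/5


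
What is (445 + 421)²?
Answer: 749956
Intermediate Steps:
(445 + 421)² = 866² = 749956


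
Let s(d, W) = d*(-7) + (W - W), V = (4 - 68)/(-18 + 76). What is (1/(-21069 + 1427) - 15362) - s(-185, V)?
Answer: -327176795/19642 ≈ -16657.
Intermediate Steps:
V = -32/29 (V = -64/58 = -64*1/58 = -32/29 ≈ -1.1034)
s(d, W) = -7*d (s(d, W) = -7*d + 0 = -7*d)
(1/(-21069 + 1427) - 15362) - s(-185, V) = (1/(-21069 + 1427) - 15362) - (-7)*(-185) = (1/(-19642) - 15362) - 1*1295 = (-1/19642 - 15362) - 1295 = -301740405/19642 - 1295 = -327176795/19642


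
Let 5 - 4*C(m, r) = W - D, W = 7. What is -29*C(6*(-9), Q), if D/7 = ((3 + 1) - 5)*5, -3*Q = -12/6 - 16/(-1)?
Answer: 1073/4 ≈ 268.25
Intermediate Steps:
Q = -14/3 (Q = -(-12/6 - 16/(-1))/3 = -(-12*⅙ - 16*(-1))/3 = -(-2 + 16)/3 = -⅓*14 = -14/3 ≈ -4.6667)
D = -35 (D = 7*(((3 + 1) - 5)*5) = 7*((4 - 5)*5) = 7*(-1*5) = 7*(-5) = -35)
C(m, r) = -37/4 (C(m, r) = 5/4 - (7 - 1*(-35))/4 = 5/4 - (7 + 35)/4 = 5/4 - ¼*42 = 5/4 - 21/2 = -37/4)
-29*C(6*(-9), Q) = -29*(-37/4) = 1073/4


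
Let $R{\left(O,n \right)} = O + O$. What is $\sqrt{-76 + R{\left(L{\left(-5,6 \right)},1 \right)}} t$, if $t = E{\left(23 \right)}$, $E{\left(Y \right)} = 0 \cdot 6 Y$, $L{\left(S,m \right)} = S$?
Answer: $0$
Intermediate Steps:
$E{\left(Y \right)} = 0$ ($E{\left(Y \right)} = 0 Y = 0$)
$R{\left(O,n \right)} = 2 O$
$t = 0$
$\sqrt{-76 + R{\left(L{\left(-5,6 \right)},1 \right)}} t = \sqrt{-76 + 2 \left(-5\right)} 0 = \sqrt{-76 - 10} \cdot 0 = \sqrt{-86} \cdot 0 = i \sqrt{86} \cdot 0 = 0$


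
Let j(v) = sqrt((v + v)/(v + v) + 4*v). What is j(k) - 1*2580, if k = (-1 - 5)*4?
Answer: -2580 + I*sqrt(95) ≈ -2580.0 + 9.7468*I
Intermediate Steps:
k = -24 (k = -6*4 = -24)
j(v) = sqrt(1 + 4*v) (j(v) = sqrt((2*v)/((2*v)) + 4*v) = sqrt((2*v)*(1/(2*v)) + 4*v) = sqrt(1 + 4*v))
j(k) - 1*2580 = sqrt(1 + 4*(-24)) - 1*2580 = sqrt(1 - 96) - 2580 = sqrt(-95) - 2580 = I*sqrt(95) - 2580 = -2580 + I*sqrt(95)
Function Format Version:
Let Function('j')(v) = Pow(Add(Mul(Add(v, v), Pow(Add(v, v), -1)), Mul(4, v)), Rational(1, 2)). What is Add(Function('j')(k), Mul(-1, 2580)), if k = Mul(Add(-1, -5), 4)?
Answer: Add(-2580, Mul(I, Pow(95, Rational(1, 2)))) ≈ Add(-2580.0, Mul(9.7468, I))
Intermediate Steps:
k = -24 (k = Mul(-6, 4) = -24)
Function('j')(v) = Pow(Add(1, Mul(4, v)), Rational(1, 2)) (Function('j')(v) = Pow(Add(Mul(Mul(2, v), Pow(Mul(2, v), -1)), Mul(4, v)), Rational(1, 2)) = Pow(Add(Mul(Mul(2, v), Mul(Rational(1, 2), Pow(v, -1))), Mul(4, v)), Rational(1, 2)) = Pow(Add(1, Mul(4, v)), Rational(1, 2)))
Add(Function('j')(k), Mul(-1, 2580)) = Add(Pow(Add(1, Mul(4, -24)), Rational(1, 2)), Mul(-1, 2580)) = Add(Pow(Add(1, -96), Rational(1, 2)), -2580) = Add(Pow(-95, Rational(1, 2)), -2580) = Add(Mul(I, Pow(95, Rational(1, 2))), -2580) = Add(-2580, Mul(I, Pow(95, Rational(1, 2))))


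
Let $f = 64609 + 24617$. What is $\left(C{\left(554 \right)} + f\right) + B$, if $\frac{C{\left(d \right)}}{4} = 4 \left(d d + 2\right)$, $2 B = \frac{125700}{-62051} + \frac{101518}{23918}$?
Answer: $\frac{7420553100720061}{1484135818} \approx 4.9999 \cdot 10^{6}$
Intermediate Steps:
$B = \frac{1646400409}{1484135818}$ ($B = \frac{\frac{125700}{-62051} + \frac{101518}{23918}}{2} = \frac{125700 \left(- \frac{1}{62051}\right) + 101518 \cdot \frac{1}{23918}}{2} = \frac{- \frac{125700}{62051} + \frac{50759}{11959}}{2} = \frac{1}{2} \cdot \frac{1646400409}{742067909} = \frac{1646400409}{1484135818} \approx 1.1093$)
$C{\left(d \right)} = 32 + 16 d^{2}$ ($C{\left(d \right)} = 4 \cdot 4 \left(d d + 2\right) = 4 \cdot 4 \left(d^{2} + 2\right) = 4 \cdot 4 \left(2 + d^{2}\right) = 4 \left(8 + 4 d^{2}\right) = 32 + 16 d^{2}$)
$f = 89226$
$\left(C{\left(554 \right)} + f\right) + B = \left(\left(32 + 16 \cdot 554^{2}\right) + 89226\right) + \frac{1646400409}{1484135818} = \left(\left(32 + 16 \cdot 306916\right) + 89226\right) + \frac{1646400409}{1484135818} = \left(\left(32 + 4910656\right) + 89226\right) + \frac{1646400409}{1484135818} = \left(4910688 + 89226\right) + \frac{1646400409}{1484135818} = 4999914 + \frac{1646400409}{1484135818} = \frac{7420553100720061}{1484135818}$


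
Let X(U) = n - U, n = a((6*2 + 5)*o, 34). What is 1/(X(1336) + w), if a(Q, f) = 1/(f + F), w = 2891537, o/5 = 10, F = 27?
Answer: 61/176302262 ≈ 3.4600e-7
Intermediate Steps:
o = 50 (o = 5*10 = 50)
a(Q, f) = 1/(27 + f) (a(Q, f) = 1/(f + 27) = 1/(27 + f))
n = 1/61 (n = 1/(27 + 34) = 1/61 ≈ 0.016393)
X(U) = 1/61 - U
1/(X(1336) + w) = 1/((1/61 - 1*1336) + 2891537) = 1/((1/61 - 1336) + 2891537) = 1/(-81495/61 + 2891537) = 1/(176302262/61) = 61/176302262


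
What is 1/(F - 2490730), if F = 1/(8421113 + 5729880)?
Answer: -14150993/35246302794889 ≈ -4.0149e-7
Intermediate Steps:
F = 1/14150993 ≈ 7.0666e-8
1/(F - 2490730) = 1/(1/14150993 - 2490730) = 1/(-35246302794889/14150993) = -14150993/35246302794889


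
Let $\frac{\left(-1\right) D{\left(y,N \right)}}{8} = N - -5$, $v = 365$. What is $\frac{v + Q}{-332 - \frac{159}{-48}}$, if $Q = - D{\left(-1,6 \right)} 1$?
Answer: $- \frac{2416}{1753} \approx -1.3782$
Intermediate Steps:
$D{\left(y,N \right)} = -40 - 8 N$ ($D{\left(y,N \right)} = - 8 \left(N - -5\right) = - 8 \left(N + 5\right) = - 8 \left(5 + N\right) = -40 - 8 N$)
$Q = 88$ ($Q = - (-40 - 48) 1 = \left(-1\right) \left(-88\right) 1 = 88 \cdot 1 = 88$)
$\frac{v + Q}{-332 - \frac{159}{-48}} = \frac{365 + 88}{-332 - \frac{159}{-48}} = \frac{453}{-332 - - \frac{53}{16}} = \frac{453}{-332 + \frac{53}{16}} = \frac{453}{- \frac{5259}{16}} = 453 \left(- \frac{16}{5259}\right) = - \frac{2416}{1753}$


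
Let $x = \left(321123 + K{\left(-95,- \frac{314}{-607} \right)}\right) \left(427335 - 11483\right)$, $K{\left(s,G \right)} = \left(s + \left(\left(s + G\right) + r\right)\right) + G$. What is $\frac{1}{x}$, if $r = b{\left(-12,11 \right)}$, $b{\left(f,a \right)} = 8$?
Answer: $\frac{607}{81012882891380} \approx 7.4926 \cdot 10^{-12}$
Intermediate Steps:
$r = 8$
$K{\left(s,G \right)} = 8 + 2 G + 2 s$ ($K{\left(s,G \right)} = \left(s + \left(\left(s + G\right) + 8\right)\right) + G = \left(s + \left(\left(G + s\right) + 8\right)\right) + G = \left(s + \left(8 + G + s\right)\right) + G = \left(8 + G + 2 s\right) + G = 8 + 2 G + 2 s$)
$x = \frac{81012882891380}{607}$ ($x = \left(321123 + \left(8 + 2 \left(- \frac{314}{-607}\right) + 2 \left(-95\right)\right)\right) \left(427335 - 11483\right) = \left(321123 + \left(8 + 2 \left(\left(-314\right) \left(- \frac{1}{607}\right)\right) - 190\right)\right) 415852 = \left(321123 + \left(8 + 2 \cdot \frac{314}{607} - 190\right)\right) 415852 = \left(321123 + \left(8 + \frac{628}{607} - 190\right)\right) 415852 = \left(321123 - \frac{109846}{607}\right) 415852 = \frac{194811815}{607} \cdot 415852 = \frac{81012882891380}{607} \approx 1.3346 \cdot 10^{11}$)
$\frac{1}{x} = \frac{1}{\frac{81012882891380}{607}} = \frac{607}{81012882891380}$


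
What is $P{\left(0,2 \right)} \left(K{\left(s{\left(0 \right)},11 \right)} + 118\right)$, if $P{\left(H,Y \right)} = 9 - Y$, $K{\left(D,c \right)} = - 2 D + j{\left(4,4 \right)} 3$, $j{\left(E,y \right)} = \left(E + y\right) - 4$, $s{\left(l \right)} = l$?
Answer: $910$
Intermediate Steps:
$j{\left(E,y \right)} = -4 + E + y$
$K{\left(D,c \right)} = 12 - 2 D$ ($K{\left(D,c \right)} = - 2 D + \left(-4 + 4 + 4\right) 3 = - 2 D + 4 \cdot 3 = - 2 D + 12 = 12 - 2 D$)
$P{\left(0,2 \right)} \left(K{\left(s{\left(0 \right)},11 \right)} + 118\right) = \left(9 - 2\right) \left(\left(12 - 0\right) + 118\right) = \left(9 - 2\right) \left(\left(12 + 0\right) + 118\right) = 7 \left(12 + 118\right) = 7 \cdot 130 = 910$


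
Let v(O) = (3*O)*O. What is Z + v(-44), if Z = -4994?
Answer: 814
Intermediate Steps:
v(O) = 3*O²
Z + v(-44) = -4994 + 3*(-44)² = -4994 + 3*1936 = -4994 + 5808 = 814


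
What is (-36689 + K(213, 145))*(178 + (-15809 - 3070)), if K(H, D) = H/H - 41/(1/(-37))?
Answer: 657732871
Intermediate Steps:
K(H, D) = 1518 (K(H, D) = 1 - 41/(-1/37) = 1 - 41*(-37) = 1 + 1517 = 1518)
(-36689 + K(213, 145))*(178 + (-15809 - 3070)) = (-36689 + 1518)*(178 + (-15809 - 3070)) = -35171*(178 - 18879) = -35171*(-18701) = 657732871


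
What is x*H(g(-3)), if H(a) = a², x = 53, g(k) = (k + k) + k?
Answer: 4293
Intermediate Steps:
g(k) = 3*k (g(k) = 2*k + k = 3*k)
x*H(g(-3)) = 53*(3*(-3))² = 53*(-9)² = 53*81 = 4293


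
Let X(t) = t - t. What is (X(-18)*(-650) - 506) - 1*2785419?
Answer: -2785925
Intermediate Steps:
X(t) = 0
(X(-18)*(-650) - 506) - 1*2785419 = (0*(-650) - 506) - 1*2785419 = (0 - 506) - 2785419 = -506 - 2785419 = -2785925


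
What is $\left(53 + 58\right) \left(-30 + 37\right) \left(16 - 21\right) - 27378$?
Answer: $-31263$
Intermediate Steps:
$\left(53 + 58\right) \left(-30 + 37\right) \left(16 - 21\right) - 27378 = 111 \cdot 7 \left(-5\right) - 27378 = 111 \left(-35\right) - 27378 = -3885 - 27378 = -31263$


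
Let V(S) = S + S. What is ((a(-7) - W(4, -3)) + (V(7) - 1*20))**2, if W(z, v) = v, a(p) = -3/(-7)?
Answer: 324/49 ≈ 6.6122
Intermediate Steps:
a(p) = 3/7 (a(p) = -3*(-1/7) = 3/7)
V(S) = 2*S
((a(-7) - W(4, -3)) + (V(7) - 1*20))**2 = ((3/7 - 1*(-3)) + (2*7 - 1*20))**2 = ((3/7 + 3) + (14 - 20))**2 = (24/7 - 6)**2 = (-18/7)**2 = 324/49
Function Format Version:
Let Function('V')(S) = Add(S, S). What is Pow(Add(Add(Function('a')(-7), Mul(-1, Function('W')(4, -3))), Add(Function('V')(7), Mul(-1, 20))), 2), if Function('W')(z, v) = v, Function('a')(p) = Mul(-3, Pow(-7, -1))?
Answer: Rational(324, 49) ≈ 6.6122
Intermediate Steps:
Function('a')(p) = Rational(3, 7) (Function('a')(p) = Mul(-3, Rational(-1, 7)) = Rational(3, 7))
Function('V')(S) = Mul(2, S)
Pow(Add(Add(Function('a')(-7), Mul(-1, Function('W')(4, -3))), Add(Function('V')(7), Mul(-1, 20))), 2) = Pow(Add(Add(Rational(3, 7), Mul(-1, -3)), Add(Mul(2, 7), Mul(-1, 20))), 2) = Pow(Add(Add(Rational(3, 7), 3), Add(14, -20)), 2) = Pow(Add(Rational(24, 7), -6), 2) = Pow(Rational(-18, 7), 2) = Rational(324, 49)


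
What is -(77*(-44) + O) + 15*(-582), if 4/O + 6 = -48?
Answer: -144232/27 ≈ -5341.9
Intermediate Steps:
O = -2/27 (O = 4/(-6 - 48) = 4/(-54) = 4*(-1/54) = -2/27 ≈ -0.074074)
-(77*(-44) + O) + 15*(-582) = -(77*(-44) - 2/27) + 15*(-582) = -(-3388 - 2/27) - 8730 = -1*(-91478/27) - 8730 = 91478/27 - 8730 = -144232/27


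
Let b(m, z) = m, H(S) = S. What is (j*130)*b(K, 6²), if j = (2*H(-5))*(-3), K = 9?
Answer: 35100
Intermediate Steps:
j = 30 (j = (2*(-5))*(-3) = -10*(-3) = 30)
(j*130)*b(K, 6²) = (30*130)*9 = 3900*9 = 35100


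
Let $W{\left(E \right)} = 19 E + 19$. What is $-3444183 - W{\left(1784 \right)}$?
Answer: $-3478098$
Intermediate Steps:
$W{\left(E \right)} = 19 + 19 E$
$-3444183 - W{\left(1784 \right)} = -3444183 - \left(19 + 19 \cdot 1784\right) = -3444183 - \left(19 + 33896\right) = -3444183 - 33915 = -3478098$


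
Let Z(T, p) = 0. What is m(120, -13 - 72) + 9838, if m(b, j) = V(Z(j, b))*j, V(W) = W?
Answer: 9838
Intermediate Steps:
m(b, j) = 0 (m(b, j) = 0*j = 0)
m(120, -13 - 72) + 9838 = 0 + 9838 = 9838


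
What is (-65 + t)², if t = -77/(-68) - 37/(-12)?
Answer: 9610000/2601 ≈ 3694.7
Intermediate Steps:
t = 215/51 (t = -77*(-1/68) - 37*(-1/12) = 77/68 + 37/12 = 215/51 ≈ 4.2157)
(-65 + t)² = (-65 + 215/51)² = (-3100/51)² = 9610000/2601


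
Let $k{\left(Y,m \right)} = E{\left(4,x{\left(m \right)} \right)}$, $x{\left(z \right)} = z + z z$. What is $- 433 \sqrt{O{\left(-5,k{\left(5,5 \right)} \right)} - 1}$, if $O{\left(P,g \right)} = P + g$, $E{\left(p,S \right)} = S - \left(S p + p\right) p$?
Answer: $- 866 i \sqrt{118} \approx - 9407.2 i$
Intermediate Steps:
$x{\left(z \right)} = z + z^{2}$
$E{\left(p,S \right)} = S - p \left(p + S p\right)$ ($E{\left(p,S \right)} = S - \left(p + S p\right) p = S - p \left(p + S p\right)$)
$k{\left(Y,m \right)} = -16 - 15 m \left(1 + m\right)$ ($k{\left(Y,m \right)} = m \left(1 + m\right) - 4^{2} - m \left(1 + m\right) 4^{2} = m \left(1 + m\right) - 16 - m \left(1 + m\right) 16 = m \left(1 + m\right) - 16 - 16 m \left(1 + m\right) = -16 - 15 m \left(1 + m\right)$)
$- 433 \sqrt{O{\left(-5,k{\left(5,5 \right)} \right)} - 1} = - 433 \sqrt{\left(-5 - \left(16 + 75 \left(1 + 5\right)\right)\right) - 1} = - 433 \sqrt{\left(-5 - \left(16 + 75 \cdot 6\right)\right) - 1} = - 433 \sqrt{\left(-5 - 466\right) - 1} = - 433 \sqrt{-471 - 1} = - 433 \sqrt{-472} = - 433 \cdot 2 i \sqrt{118} = - 866 i \sqrt{118}$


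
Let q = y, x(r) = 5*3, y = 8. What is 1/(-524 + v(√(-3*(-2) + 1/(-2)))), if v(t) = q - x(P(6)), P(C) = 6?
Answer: -1/531 ≈ -0.0018832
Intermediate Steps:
x(r) = 15
q = 8
v(t) = -7 (v(t) = 8 - 1*15 = 8 - 15 = -7)
1/(-524 + v(√(-3*(-2) + 1/(-2)))) = 1/(-524 - 7) = 1/(-531) = -1/531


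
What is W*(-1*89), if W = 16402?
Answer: -1459778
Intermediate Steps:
W*(-1*89) = 16402*(-1*89) = 16402*(-89) = -1459778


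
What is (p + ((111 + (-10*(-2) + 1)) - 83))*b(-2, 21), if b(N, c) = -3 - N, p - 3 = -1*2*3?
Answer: -46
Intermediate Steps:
p = -3 (p = 3 - 1*2*3 = 3 - 2*3 = 3 - 6 = -3)
(p + ((111 + (-10*(-2) + 1)) - 83))*b(-2, 21) = (-3 + ((111 + (-10*(-2) + 1)) - 83))*(-3 - 1*(-2)) = (-3 + ((111 + (20 + 1)) - 83))*(-3 + 2) = (-3 + ((111 + 21) - 83))*(-1) = (-3 + (132 - 83))*(-1) = (-3 + 49)*(-1) = 46*(-1) = -46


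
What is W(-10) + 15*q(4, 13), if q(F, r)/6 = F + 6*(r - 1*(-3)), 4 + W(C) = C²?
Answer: 9096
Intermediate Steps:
W(C) = -4 + C²
q(F, r) = 108 + 6*F + 36*r (q(F, r) = 6*(F + 6*(r - 1*(-3))) = 6*(F + 6*(r + 3)) = 6*(F + 6*(3 + r)) = 6*(F + (18 + 6*r)) = 6*(18 + F + 6*r) = 108 + 6*F + 36*r)
W(-10) + 15*q(4, 13) = (-4 + (-10)²) + 15*(108 + 6*4 + 36*13) = (-4 + 100) + 15*(108 + 24 + 468) = 96 + 15*600 = 96 + 9000 = 9096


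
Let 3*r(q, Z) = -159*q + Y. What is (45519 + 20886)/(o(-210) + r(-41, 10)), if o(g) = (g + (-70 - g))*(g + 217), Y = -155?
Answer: 199215/4894 ≈ 40.706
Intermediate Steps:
r(q, Z) = -155/3 - 53*q (r(q, Z) = (-159*q - 155)/3 = (-155 - 159*q)/3 = -155/3 - 53*q)
o(g) = -15190 - 70*g (o(g) = -70*(217 + g) = -15190 - 70*g)
(45519 + 20886)/(o(-210) + r(-41, 10)) = (45519 + 20886)/((-15190 - 70*(-210)) + (-155/3 - 53*(-41))) = 66405/((-15190 + 14700) + (-155/3 + 2173)) = 66405/(-490 + 6364/3) = 66405/(4894/3) = 66405*(3/4894) = 199215/4894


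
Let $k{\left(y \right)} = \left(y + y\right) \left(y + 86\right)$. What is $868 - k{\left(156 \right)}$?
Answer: $-74636$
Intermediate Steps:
$k{\left(y \right)} = 2 y \left(86 + y\right)$
$868 - k{\left(156 \right)} = 868 - 2 \cdot 156 \left(86 + 156\right) = 868 - 2 \cdot 156 \cdot 242 = 868 - 75504 = -74636$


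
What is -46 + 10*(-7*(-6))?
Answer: 374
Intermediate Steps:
-46 + 10*(-7*(-6)) = -46 + 10*42 = -46 + 420 = 374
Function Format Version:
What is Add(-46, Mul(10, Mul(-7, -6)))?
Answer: 374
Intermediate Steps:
Add(-46, Mul(10, Mul(-7, -6))) = Add(-46, Mul(10, 42)) = Add(-46, 420) = 374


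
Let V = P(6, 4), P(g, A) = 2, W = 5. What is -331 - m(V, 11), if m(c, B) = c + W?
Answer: -338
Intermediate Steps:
V = 2
m(c, B) = 5 + c (m(c, B) = c + 5 = 5 + c)
-331 - m(V, 11) = -331 - (5 + 2) = -331 - 1*7 = -331 - 7 = -338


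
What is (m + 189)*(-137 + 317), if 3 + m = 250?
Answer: 78480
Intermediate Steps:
m = 247 (m = -3 + 250 = 247)
(m + 189)*(-137 + 317) = (247 + 189)*(-137 + 317) = 436*180 = 78480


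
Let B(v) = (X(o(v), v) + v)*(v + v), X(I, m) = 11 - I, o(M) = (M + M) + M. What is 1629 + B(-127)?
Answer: -65681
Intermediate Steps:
o(M) = 3*M (o(M) = 2*M + M = 3*M)
B(v) = 2*v*(11 - 2*v) (B(v) = ((11 - 3*v) + v)*(v + v) = ((11 - 3*v) + v)*(2*v) = (11 - 2*v)*(2*v) = 2*v*(11 - 2*v))
1629 + B(-127) = 1629 + 2*(-127)*(11 - 2*(-127)) = 1629 + 2*(-127)*(11 + 254) = 1629 + 2*(-127)*265 = 1629 - 67310 = -65681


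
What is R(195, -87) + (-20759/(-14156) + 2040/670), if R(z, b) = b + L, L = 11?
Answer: -67803675/948452 ≈ -71.489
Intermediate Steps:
R(z, b) = 11 + b (R(z, b) = b + 11 = 11 + b)
R(195, -87) + (-20759/(-14156) + 2040/670) = (11 - 87) + (-20759/(-14156) + 2040/670) = -76 + (-20759*(-1/14156) + 2040*(1/670)) = -76 + (20759/14156 + 204/67) = -76 + 4278677/948452 = -67803675/948452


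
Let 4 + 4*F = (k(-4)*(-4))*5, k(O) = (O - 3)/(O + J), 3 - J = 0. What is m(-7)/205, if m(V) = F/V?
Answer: 36/1435 ≈ 0.025087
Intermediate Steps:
J = 3 (J = 3 - 1*0 = 3 + 0 = 3)
k(O) = (-3 + O)/(3 + O) (k(O) = (O - 3)/(O + 3) = (-3 + O)/(3 + O))
F = -36 (F = -1 + ((((-3 - 4)/(3 - 4))*(-4))*5)/4 = -1 + (((-7/(-1))*(-4))*5)/4 = -1 + ((-1*(-7)*(-4))*5)/4 = -1 + ((7*(-4))*5)/4 = -1 + (-28*5)/4 = -1 + (1/4)*(-140) = -1 - 35 = -36)
m(V) = -36/V
m(-7)/205 = -36/(-7)/205 = -36*(-1/7)*(1/205) = (36/7)*(1/205) = 36/1435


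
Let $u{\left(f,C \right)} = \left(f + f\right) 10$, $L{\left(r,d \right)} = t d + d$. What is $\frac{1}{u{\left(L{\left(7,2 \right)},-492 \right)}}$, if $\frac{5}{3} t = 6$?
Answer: $\frac{1}{184} \approx 0.0054348$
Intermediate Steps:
$t = \frac{18}{5}$ ($t = \frac{3}{5} \cdot 6 = \frac{18}{5} \approx 3.6$)
$L{\left(r,d \right)} = \frac{23 d}{5}$ ($L{\left(r,d \right)} = \frac{18 d}{5} + d = \frac{23 d}{5}$)
$u{\left(f,C \right)} = 20 f$ ($u{\left(f,C \right)} = 2 f 10 = 20 f$)
$\frac{1}{u{\left(L{\left(7,2 \right)},-492 \right)}} = \frac{1}{20 \cdot \frac{23}{5} \cdot 2} = \frac{1}{20 \cdot \frac{46}{5}} = \frac{1}{184}$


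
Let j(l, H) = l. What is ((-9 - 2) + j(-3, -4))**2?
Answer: 196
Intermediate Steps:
((-9 - 2) + j(-3, -4))**2 = ((-9 - 2) - 3)**2 = (-11 - 3)**2 = (-14)**2 = 196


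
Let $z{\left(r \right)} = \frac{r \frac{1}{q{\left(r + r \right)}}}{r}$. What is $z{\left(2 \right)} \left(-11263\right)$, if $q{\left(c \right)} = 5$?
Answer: $- \frac{11263}{5} \approx -2252.6$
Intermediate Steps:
$z{\left(r \right)} = \frac{1}{5}$ ($z{\left(r \right)} = \frac{r \frac{1}{5}}{r} = \frac{\frac{1}{5} r}{r} = \frac{1}{5}$)
$z{\left(2 \right)} \left(-11263\right) = \frac{1}{5} \left(-11263\right) = - \frac{11263}{5}$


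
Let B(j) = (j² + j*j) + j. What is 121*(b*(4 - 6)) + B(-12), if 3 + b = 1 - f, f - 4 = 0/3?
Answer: 1728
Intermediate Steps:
f = 4 (f = 4 + 0/3 = 4 + 0*(⅓) = 4 + 0 = 4)
B(j) = j + 2*j² (B(j) = (j² + j²) + j = 2*j² + j = j + 2*j²)
b = -6 (b = -3 + (1 - 1*4) = -3 + (1 - 4) = -3 - 3 = -6)
121*(b*(4 - 6)) + B(-12) = 121*(-6*(4 - 6)) - 12*(1 + 2*(-12)) = 121*(-6*(-2)) - 12*(1 - 24) = 121*12 - 12*(-23) = 1452 + 276 = 1728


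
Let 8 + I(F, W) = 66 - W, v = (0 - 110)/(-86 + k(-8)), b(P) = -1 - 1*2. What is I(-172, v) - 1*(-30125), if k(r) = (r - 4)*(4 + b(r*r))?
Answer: 1478912/49 ≈ 30182.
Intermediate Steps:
b(P) = -3 (b(P) = -1 - 2 = -3)
k(r) = -4 + r (k(r) = (r - 4)*(4 - 3) = (-4 + r)*1 = -4 + r)
v = 55/49 (v = (0 - 110)/(-86 + (-4 - 8)) = -110/(-86 - 12) = -110/(-98) = -110*(-1/98) = 55/49 ≈ 1.1224)
I(F, W) = 58 - W (I(F, W) = -8 + (66 - W) = 58 - W)
I(-172, v) - 1*(-30125) = (58 - 1*55/49) - 1*(-30125) = (58 - 55/49) + 30125 = 2787/49 + 30125 = 1478912/49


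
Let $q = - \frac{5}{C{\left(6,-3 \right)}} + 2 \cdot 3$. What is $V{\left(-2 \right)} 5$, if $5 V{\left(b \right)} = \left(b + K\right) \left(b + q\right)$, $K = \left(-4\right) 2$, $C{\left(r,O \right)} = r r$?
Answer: $- \frac{695}{18} \approx -38.611$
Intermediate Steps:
$C{\left(r,O \right)} = r^{2}$
$K = -8$
$q = \frac{211}{36}$ ($q = - \frac{5}{6^{2}} + 2 \cdot 3 = - \frac{5}{36} + 6 = \frac{211}{36} \approx 5.8611$)
$V{\left(b \right)} = \frac{\left(-8 + b\right) \left(\frac{211}{36} + b\right)}{5}$ ($V{\left(b \right)} = \frac{\left(b - 8\right) \left(b + \frac{211}{36}\right)}{5} = \frac{\left(-8 + b\right) \left(\frac{211}{36} + b\right)}{5}$)
$V{\left(-2 \right)} 5 = \left(- \frac{422}{45} - - \frac{77}{90} + \frac{\left(-2\right)^{2}}{5}\right) 5 = \left(- \frac{422}{45} + \frac{77}{90} + \frac{1}{5} \cdot 4\right) 5 = \left(- \frac{422}{45} + \frac{77}{90} + \frac{4}{5}\right) 5 = \left(- \frac{139}{18}\right) 5 = - \frac{695}{18}$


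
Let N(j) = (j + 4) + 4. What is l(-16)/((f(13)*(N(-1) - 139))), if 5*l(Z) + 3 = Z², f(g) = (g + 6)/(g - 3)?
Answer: -23/114 ≈ -0.20175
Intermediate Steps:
f(g) = (6 + g)/(-3 + g)
N(j) = 8 + j (N(j) = (4 + j) + 4 = 8 + j)
l(Z) = -⅗ + Z²/5
l(-16)/((f(13)*(N(-1) - 139))) = (-⅗ + (⅕)*(-16)²)/((((6 + 13)/(-3 + 13))*((8 - 1) - 139))) = (-⅗ + (⅕)*256)/(((19/10)*(7 - 139))) = (-⅗ + 256/5)/((((⅒)*19)*(-132))) = 253/(5*(((19/10)*(-132)))) = 253/(5*(-1254/5)) = (253/5)*(-5/1254) = -23/114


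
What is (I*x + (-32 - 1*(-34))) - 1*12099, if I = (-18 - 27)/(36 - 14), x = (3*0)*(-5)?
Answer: -12097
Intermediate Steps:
x = 0 (x = 0*(-5) = 0)
I = -45/22 ≈ -2.0455
(I*x + (-32 - 1*(-34))) - 1*12099 = (-45/22*0 + (-32 - 1*(-34))) - 1*12099 = (0 + (-32 + 34)) - 12099 = (0 + 2) - 12099 = 2 - 12099 = -12097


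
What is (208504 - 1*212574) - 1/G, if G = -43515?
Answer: -177106049/43515 ≈ -4070.0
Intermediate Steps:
(208504 - 1*212574) - 1/G = (208504 - 1*212574) - 1/(-43515) = (208504 - 212574) - 1*(-1/43515) = -4070 + 1/43515 = -177106049/43515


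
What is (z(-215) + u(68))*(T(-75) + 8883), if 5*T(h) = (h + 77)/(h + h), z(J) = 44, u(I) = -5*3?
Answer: 96602596/375 ≈ 2.5761e+5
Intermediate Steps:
u(I) = -15
T(h) = (77 + h)/(10*h) (T(h) = ((h + 77)/(h + h))/5 = ((77 + h)/((2*h)))/5 = ((77 + h)*(1/(2*h)))/5 = ((77 + h)/(2*h))/5 = (77 + h)/(10*h))
(z(-215) + u(68))*(T(-75) + 8883) = (44 - 15)*((⅒)*(77 - 75)/(-75) + 8883) = 29*((⅒)*(-1/75)*2 + 8883) = 29*(-1/375 + 8883) = 29*(3331124/375) = 96602596/375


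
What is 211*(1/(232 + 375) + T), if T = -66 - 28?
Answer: -12039027/607 ≈ -19834.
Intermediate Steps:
T = -94
211*(1/(232 + 375) + T) = 211*(1/(232 + 375) - 94) = 211*(1/607 - 94) = 211*(-57057/607) = -12039027/607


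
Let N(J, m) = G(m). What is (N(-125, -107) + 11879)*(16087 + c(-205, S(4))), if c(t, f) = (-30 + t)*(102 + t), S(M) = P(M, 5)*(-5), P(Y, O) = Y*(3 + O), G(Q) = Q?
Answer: 474317424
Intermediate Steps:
N(J, m) = m
S(M) = -40*M (S(M) = (M*(3 + 5))*(-5) = (M*8)*(-5) = (8*M)*(-5) = -40*M)
(N(-125, -107) + 11879)*(16087 + c(-205, S(4))) = (-107 + 11879)*(16087 + (-3060 + (-205)**2 + 72*(-205))) = 11772*(16087 + (-3060 + 42025 - 14760)) = 11772*(16087 + 24205) = 11772*40292 = 474317424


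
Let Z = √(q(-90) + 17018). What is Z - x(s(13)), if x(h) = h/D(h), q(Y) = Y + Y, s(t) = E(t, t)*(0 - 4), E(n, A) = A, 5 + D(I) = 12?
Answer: 52/7 + √16838 ≈ 137.19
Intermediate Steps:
D(I) = 7 (D(I) = -5 + 12 = 7)
s(t) = -4*t (s(t) = t*(0 - 4) = t*(-4) = -4*t)
q(Y) = 2*Y
x(h) = h/7
Z = √16838 (Z = √(2*(-90) + 17018) = √(-180 + 17018) = √16838 ≈ 129.76)
Z - x(s(13)) = √16838 - (-4*13)/7 = √16838 - (-52)/7 = √16838 - 1*(-52/7) = √16838 + 52/7 = 52/7 + √16838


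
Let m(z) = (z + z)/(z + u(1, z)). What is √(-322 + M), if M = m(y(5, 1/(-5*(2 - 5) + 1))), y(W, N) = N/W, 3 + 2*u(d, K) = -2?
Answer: 12*I*√88555/199 ≈ 17.945*I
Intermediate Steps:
u(d, K) = -5/2 (u(d, K) = -3/2 + (½)*(-2) = -3/2 - 1 = -5/2)
m(z) = 2*z/(-5/2 + z) (m(z) = (z + z)/(z - 5/2) = (2*z)/(-5/2 + z) = 2*z/(-5/2 + z))
M = -2/199 (M = 4*(1/(-5*(2 - 5) + 1*5))/(-5 + 2*(1/(-5*(2 - 5) + 1*5))) = 4*((⅕)/(-5*(-3) + 1))/(-5 + 2*((⅕)/(-5*(-3) + 1))) = 4*((⅕)/(15 + 1))/(-5 + 2*((⅕)/(15 + 1))) = 4*((⅕)/16)/(-5 + 2*((⅕)/16)) = 4*((1/16)*(⅕))/(-5 + 2*((1/16)*(⅕))) = 4*(1/80)/(-5 + 2*(1/80)) = 4*(1/80)/(-5 + 1/40) = 4*(1/80)/(-199/40) = 4*(1/80)*(-40/199) = -2/199 ≈ -0.010050)
√(-322 + M) = √(-322 - 2/199) = √(-64080/199) = 12*I*√88555/199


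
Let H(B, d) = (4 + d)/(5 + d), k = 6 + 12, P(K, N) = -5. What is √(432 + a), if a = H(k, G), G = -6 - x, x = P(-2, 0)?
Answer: √1731/2 ≈ 20.803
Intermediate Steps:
x = -5
G = -1 (G = -6 - 1*(-5) = -6 + 5 = -1)
k = 18
H(B, d) = (4 + d)/(5 + d)
a = ¾ (a = (4 - 1)/(5 - 1) = 3/4 = (¼)*3 = ¾ ≈ 0.75000)
√(432 + a) = √(432 + ¾) = √(1731/4) = √1731/2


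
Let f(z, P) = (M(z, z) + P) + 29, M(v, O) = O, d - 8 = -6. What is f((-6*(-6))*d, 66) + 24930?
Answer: 25097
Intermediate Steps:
d = 2 (d = 8 - 6 = 2)
f(z, P) = 29 + P + z (f(z, P) = (z + P) + 29 = (P + z) + 29 = 29 + P + z)
f((-6*(-6))*d, 66) + 24930 = (29 + 66 - 6*(-6)*2) + 24930 = (29 + 66 + 36*2) + 24930 = (29 + 66 + 72) + 24930 = 167 + 24930 = 25097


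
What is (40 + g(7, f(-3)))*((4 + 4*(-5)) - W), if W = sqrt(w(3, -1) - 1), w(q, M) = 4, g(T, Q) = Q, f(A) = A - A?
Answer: -640 - 40*sqrt(3) ≈ -709.28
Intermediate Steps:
f(A) = 0
W = sqrt(3) (W = sqrt(4 - 1) = sqrt(3) ≈ 1.7320)
(40 + g(7, f(-3)))*((4 + 4*(-5)) - W) = (40 + 0)*((4 + 4*(-5)) - sqrt(3)) = 40*((4 - 20) - sqrt(3)) = 40*(-16 - sqrt(3)) = -640 - 40*sqrt(3)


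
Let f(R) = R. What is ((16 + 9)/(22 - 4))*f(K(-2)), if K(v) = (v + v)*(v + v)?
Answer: 200/9 ≈ 22.222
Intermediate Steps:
K(v) = 4*v² (K(v) = (2*v)*(2*v) = 4*v²)
((16 + 9)/(22 - 4))*f(K(-2)) = ((16 + 9)/(22 - 4))*(4*(-2)²) = (25/18)*(4*4) = (25*(1/18))*16 = (25/18)*16 = 200/9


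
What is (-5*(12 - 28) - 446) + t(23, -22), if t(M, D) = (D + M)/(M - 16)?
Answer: -2561/7 ≈ -365.86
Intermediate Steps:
t(M, D) = (D + M)/(-16 + M)
(-5*(12 - 28) - 446) + t(23, -22) = (-5*(12 - 28) - 446) + (-22 + 23)/(-16 + 23) = (-5*(-16) - 446) + 1/7 = (80 - 446) + (1/7)*1 = -366 + 1/7 = -2561/7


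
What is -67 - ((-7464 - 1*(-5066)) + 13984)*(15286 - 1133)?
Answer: -163976725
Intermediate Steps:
-67 - ((-7464 - 1*(-5066)) + 13984)*(15286 - 1133) = -67 - ((-7464 + 5066) + 13984)*14153 = -67 - (-2398 + 13984)*14153 = -67 - 11586*14153 = -67 - 1*163976658 = -67 - 163976658 = -163976725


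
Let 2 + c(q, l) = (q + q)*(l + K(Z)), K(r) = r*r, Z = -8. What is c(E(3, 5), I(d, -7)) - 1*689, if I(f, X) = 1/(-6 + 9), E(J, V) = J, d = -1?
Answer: -305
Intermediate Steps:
I(f, X) = ⅓ (I(f, X) = 1/3 = ⅓)
K(r) = r²
c(q, l) = -2 + 2*q*(64 + l) (c(q, l) = -2 + (q + q)*(l + (-8)²) = -2 + (2*q)*(l + 64) = -2 + (2*q)*(64 + l) = -2 + 2*q*(64 + l))
c(E(3, 5), I(d, -7)) - 1*689 = (-2 + 128*3 + 2*(⅓)*3) - 1*689 = (-2 + 384 + 2) - 689 = 384 - 689 = -305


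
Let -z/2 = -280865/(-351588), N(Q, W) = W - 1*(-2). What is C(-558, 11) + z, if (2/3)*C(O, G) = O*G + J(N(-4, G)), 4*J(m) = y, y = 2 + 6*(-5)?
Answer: -810331030/87897 ≈ -9219.1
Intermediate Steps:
y = -28 (y = 2 - 30 = -28)
N(Q, W) = 2 + W (N(Q, W) = W + 2 = 2 + W)
J(m) = -7 (J(m) = (1/4)*(-28) = -7)
C(O, G) = -21/2 + 3*G*O/2 (C(O, G) = 3*(O*G - 7)/2 = 3*(G*O - 7)/2 = 3*(-7 + G*O)/2 = -21/2 + 3*G*O/2)
z = -280865/175794 (z = -(-2)*280865/(-351588) = -(-2)*280865*(-1/351588) = -(-2)*(-280865)/351588 = -2*280865/351588 = -280865/175794 ≈ -1.5977)
C(-558, 11) + z = (-21/2 + (3/2)*11*(-558)) - 280865/175794 = (-21/2 - 9207) - 280865/175794 = -18435/2 - 280865/175794 = -810331030/87897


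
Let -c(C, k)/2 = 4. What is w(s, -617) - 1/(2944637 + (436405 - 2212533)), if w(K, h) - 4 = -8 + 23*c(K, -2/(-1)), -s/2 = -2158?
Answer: -219679693/1168509 ≈ -188.00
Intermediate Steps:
c(C, k) = -8 (c(C, k) = -2*4 = -8)
s = 4316 (s = -2*(-2158) = 4316)
w(K, h) = -188 (w(K, h) = 4 + (-8 + 23*(-8)) = 4 + (-8 - 184) = 4 - 192 = -188)
w(s, -617) - 1/(2944637 + (436405 - 2212533)) = -188 - 1/(2944637 + (436405 - 2212533)) = -188 - 1/(2944637 - 1776128) = -188 - 1/1168509 = -219679693/1168509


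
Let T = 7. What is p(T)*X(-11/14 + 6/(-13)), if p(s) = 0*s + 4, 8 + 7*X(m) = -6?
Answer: -8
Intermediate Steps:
X(m) = -2 (X(m) = -8/7 + (⅐)*(-6) = -8/7 - 6/7 = -2)
p(s) = 4 (p(s) = 0 + 4 = 4)
p(T)*X(-11/14 + 6/(-13)) = 4*(-2) = -8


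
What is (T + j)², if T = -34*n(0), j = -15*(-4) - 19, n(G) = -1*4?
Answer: 31329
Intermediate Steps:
n(G) = -4
j = 41 (j = 60 - 19 = 41)
T = 136 (T = -34*(-4) = 136)
(T + j)² = (136 + 41)² = 177² = 31329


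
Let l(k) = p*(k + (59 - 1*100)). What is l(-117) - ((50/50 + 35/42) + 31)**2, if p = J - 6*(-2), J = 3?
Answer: -124129/36 ≈ -3448.0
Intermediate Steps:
p = 15 (p = 3 - 6*(-2) = 3 + 12 = 15)
l(k) = -615 + 15*k (l(k) = 15*(k + (59 - 1*100)) = 15*(k + (59 - 100)) = 15*(k - 41) = 15*(-41 + k) = -615 + 15*k)
l(-117) - ((50/50 + 35/42) + 31)**2 = (-615 + 15*(-117)) - ((50/50 + 35/42) + 31)**2 = (-615 - 1755) - ((50*(1/50) + 35*(1/42)) + 31)**2 = -2370 - ((1 + 5/6) + 31)**2 = -2370 - (11/6 + 31)**2 = -2370 - (197/6)**2 = -2370 - 1*38809/36 = -2370 - 38809/36 = -124129/36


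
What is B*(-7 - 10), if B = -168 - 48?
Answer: 3672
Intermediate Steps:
B = -216
B*(-7 - 10) = -216*(-7 - 10) = -216*(-17) = 3672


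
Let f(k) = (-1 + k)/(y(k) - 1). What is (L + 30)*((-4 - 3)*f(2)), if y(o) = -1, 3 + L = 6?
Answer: 231/2 ≈ 115.50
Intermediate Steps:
L = 3 (L = -3 + 6 = 3)
f(k) = 1/2 - k/2 (f(k) = (-1 + k)/(-1 - 1) = (-1 + k)/(-2) = (-1 + k)*(-1/2) = 1/2 - k/2)
(L + 30)*((-4 - 3)*f(2)) = (3 + 30)*((-4 - 3)*(1/2 - 1/2*2)) = 33*(-7*(1/2 - 1)) = 33*(-7*(-1/2)) = 33*(7/2) = 231/2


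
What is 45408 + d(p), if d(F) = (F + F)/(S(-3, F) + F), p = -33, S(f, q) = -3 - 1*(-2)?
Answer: 771969/17 ≈ 45410.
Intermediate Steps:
S(f, q) = -1 (S(f, q) = -3 + 2 = -1)
d(F) = 2*F/(-1 + F) (d(F) = (F + F)/(-1 + F) = (2*F)/(-1 + F) = 2*F/(-1 + F))
45408 + d(p) = 45408 + 2*(-33)/(-1 - 33) = 45408 + 2*(-33)/(-34) = 45408 + 2*(-33)*(-1/34) = 45408 + 33/17 = 771969/17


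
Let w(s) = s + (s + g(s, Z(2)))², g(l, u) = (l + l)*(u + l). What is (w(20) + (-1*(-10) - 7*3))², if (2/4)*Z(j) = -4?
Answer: 62504500081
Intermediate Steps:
Z(j) = -8 (Z(j) = 2*(-4) = -8)
g(l, u) = 2*l*(l + u) (g(l, u) = (2*l)*(l + u) = 2*l*(l + u))
w(s) = s + (s + 2*s*(-8 + s))² (w(s) = s + (s + 2*s*(s - 8))² = s + (s + 2*s*(-8 + s))²)
(w(20) + (-1*(-10) - 7*3))² = (20*(1 + 20*(-15 + 2*20)²) + (-1*(-10) - 7*3))² = (20*(1 + 20*(-15 + 40)²) + (10 - 21))² = (20*(1 + 20*25²) - 11)² = (20*(1 + 20*625) - 11)² = (20*(1 + 12500) - 11)² = (20*12501 - 11)² = (250020 - 11)² = 250009² = 62504500081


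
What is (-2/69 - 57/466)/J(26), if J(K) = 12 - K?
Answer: 695/64308 ≈ 0.010807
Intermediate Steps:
(-2/69 - 57/466)/J(26) = (-2/69 - 57/466)/(12 - 1*26) = (-2*1/69 - 57*1/466)/(12 - 26) = (-2/69 - 57/466)/(-14) = -4865/32154*(-1/14) = 695/64308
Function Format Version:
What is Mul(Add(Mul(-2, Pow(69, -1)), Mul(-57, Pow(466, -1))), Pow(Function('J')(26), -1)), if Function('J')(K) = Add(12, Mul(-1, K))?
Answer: Rational(695, 64308) ≈ 0.010807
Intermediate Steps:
Mul(Add(Mul(-2, Pow(69, -1)), Mul(-57, Pow(466, -1))), Pow(Function('J')(26), -1)) = Mul(Add(Mul(-2, Pow(69, -1)), Mul(-57, Pow(466, -1))), Pow(Add(12, Mul(-1, 26)), -1)) = Mul(Add(Mul(-2, Rational(1, 69)), Mul(-57, Rational(1, 466))), Pow(Add(12, -26), -1)) = Mul(Add(Rational(-2, 69), Rational(-57, 466)), Pow(-14, -1)) = Mul(Rational(-4865, 32154), Rational(-1, 14)) = Rational(695, 64308)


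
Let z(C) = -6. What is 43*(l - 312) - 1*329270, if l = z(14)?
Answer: -342944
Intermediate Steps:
l = -6
43*(l - 312) - 1*329270 = 43*(-6 - 312) - 1*329270 = 43*(-318) - 329270 = -13674 - 329270 = -342944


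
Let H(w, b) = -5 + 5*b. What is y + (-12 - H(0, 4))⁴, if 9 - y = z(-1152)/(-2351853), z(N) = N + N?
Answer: 138876919394/261317 ≈ 5.3145e+5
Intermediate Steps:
z(N) = 2*N
y = 2351597/261317 (y = 9 - 2*(-1152)/(-2351853) = 9 - (-2304)*(-1)/2351853 = 9 - 1*256/261317 = 9 - 256/261317 = 2351597/261317 ≈ 8.9990)
y + (-12 - H(0, 4))⁴ = 2351597/261317 + (-12 - (-5 + 5*4))⁴ = 2351597/261317 + (-12 - (-5 + 20))⁴ = 2351597/261317 + (-12 - 1*15)⁴ = 2351597/261317 + (-12 - 15)⁴ = 2351597/261317 + (-27)⁴ = 2351597/261317 + 531441 = 138876919394/261317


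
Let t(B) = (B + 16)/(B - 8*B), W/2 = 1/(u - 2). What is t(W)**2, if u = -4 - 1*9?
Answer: 289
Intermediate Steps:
u = -13 (u = -4 - 9 = -13)
W = -2/15 (W = 2/(-13 - 2) = 2/(-15) = 2*(-1/15) = -2/15 ≈ -0.13333)
t(B) = -(16 + B)/(7*B) (t(B) = (16 + B)/((-7*B)) = (16 + B)*(-1/(7*B)) = -(16 + B)/(7*B))
t(W)**2 = ((-16 - 1*(-2/15))/(7*(-2/15)))**2 = ((1/7)*(-15/2)*(-16 + 2/15))**2 = ((1/7)*(-15/2)*(-238/15))**2 = 17**2 = 289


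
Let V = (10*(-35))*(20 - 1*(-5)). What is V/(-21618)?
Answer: 4375/10809 ≈ 0.40476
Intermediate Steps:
V = -8750 (V = -350*(20 + 5) = -350*25 = -8750)
V/(-21618) = -8750/(-21618) = -8750*(-1/21618) = 4375/10809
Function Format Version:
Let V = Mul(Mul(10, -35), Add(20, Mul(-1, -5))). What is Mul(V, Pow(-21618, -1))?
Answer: Rational(4375, 10809) ≈ 0.40476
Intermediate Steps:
V = -8750 (V = Mul(-350, Add(20, 5)) = Mul(-350, 25) = -8750)
Mul(V, Pow(-21618, -1)) = Mul(-8750, Pow(-21618, -1)) = Mul(-8750, Rational(-1, 21618)) = Rational(4375, 10809)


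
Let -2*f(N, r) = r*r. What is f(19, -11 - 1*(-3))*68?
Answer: -2176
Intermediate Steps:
f(N, r) = -r**2/2 (f(N, r) = -r*r/2 = -r**2/2)
f(19, -11 - 1*(-3))*68 = -(-11 - 1*(-3))**2/2*68 = -(-11 + 3)**2/2*68 = -1/2*(-8)**2*68 = -1/2*64*68 = -32*68 = -2176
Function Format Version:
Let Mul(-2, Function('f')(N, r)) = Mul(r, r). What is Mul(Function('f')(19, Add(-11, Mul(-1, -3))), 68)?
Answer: -2176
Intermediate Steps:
Function('f')(N, r) = Mul(Rational(-1, 2), Pow(r, 2)) (Function('f')(N, r) = Mul(Rational(-1, 2), Mul(r, r)) = Mul(Rational(-1, 2), Pow(r, 2)))
Mul(Function('f')(19, Add(-11, Mul(-1, -3))), 68) = Mul(Mul(Rational(-1, 2), Pow(Add(-11, Mul(-1, -3)), 2)), 68) = Mul(Mul(Rational(-1, 2), Pow(Add(-11, 3), 2)), 68) = Mul(Mul(Rational(-1, 2), Pow(-8, 2)), 68) = Mul(Mul(Rational(-1, 2), 64), 68) = Mul(-32, 68) = -2176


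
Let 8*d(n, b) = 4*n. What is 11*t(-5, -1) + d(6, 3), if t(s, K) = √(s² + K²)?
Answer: 3 + 11*√26 ≈ 59.089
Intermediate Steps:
d(n, b) = n/2 (d(n, b) = (4*n)/8 = n/2)
t(s, K) = √(K² + s²)
11*t(-5, -1) + d(6, 3) = 11*√((-1)² + (-5)²) + (½)*6 = 11*√(1 + 25) + 3 = 11*√26 + 3 = 3 + 11*√26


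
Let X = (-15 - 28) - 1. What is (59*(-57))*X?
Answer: 147972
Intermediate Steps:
X = -44 (X = -43 - 1 = -44)
(59*(-57))*X = (59*(-57))*(-44) = -3363*(-44) = 147972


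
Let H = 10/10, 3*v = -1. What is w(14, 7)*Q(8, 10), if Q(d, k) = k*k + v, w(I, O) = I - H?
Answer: 3887/3 ≈ 1295.7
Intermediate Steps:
v = -⅓ (v = (⅓)*(-1) = -⅓ ≈ -0.33333)
H = 1 (H = 10*(⅒) = 1)
w(I, O) = -1 + I (w(I, O) = I - 1*1 = I - 1 = -1 + I)
Q(d, k) = -⅓ + k² (Q(d, k) = k*k - ⅓ = k² - ⅓ = -⅓ + k²)
w(14, 7)*Q(8, 10) = (-1 + 14)*(-⅓ + 10²) = 13*(-⅓ + 100) = 13*(299/3) = 3887/3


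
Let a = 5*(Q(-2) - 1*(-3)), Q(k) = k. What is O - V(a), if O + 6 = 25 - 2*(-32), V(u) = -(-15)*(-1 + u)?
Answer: 23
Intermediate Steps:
a = 5 (a = 5*(-2 - 1*(-3)) = 5*(-2 + 3) = 5*1 = 5)
V(u) = -15 + 15*u (V(u) = -5*(3 - 3*u) = -15 + 15*u)
O = 83 (O = -6 + (25 - 2*(-32)) = -6 + (25 + 64) = -6 + 89 = 83)
O - V(a) = 83 - (-15 + 15*5) = 83 - (-15 + 75) = 83 - 1*60 = 83 - 60 = 23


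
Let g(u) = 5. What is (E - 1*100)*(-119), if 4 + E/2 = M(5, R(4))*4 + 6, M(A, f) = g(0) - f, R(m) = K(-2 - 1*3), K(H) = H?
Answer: 1904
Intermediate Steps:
R(m) = -5 (R(m) = -2 - 1*3 = -2 - 3 = -5)
M(A, f) = 5 - f
E = 84 (E = -8 + 2*((5 - 1*(-5))*4 + 6) = -8 + 2*((5 + 5)*4 + 6) = -8 + 2*(10*4 + 6) = -8 + 2*(40 + 6) = -8 + 2*46 = -8 + 92 = 84)
(E - 1*100)*(-119) = (84 - 1*100)*(-119) = (84 - 100)*(-119) = -16*(-119) = 1904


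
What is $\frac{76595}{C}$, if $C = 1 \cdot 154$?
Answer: $\frac{76595}{154} \approx 497.37$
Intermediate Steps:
$C = 154$
$\frac{76595}{C} = \frac{76595}{154}$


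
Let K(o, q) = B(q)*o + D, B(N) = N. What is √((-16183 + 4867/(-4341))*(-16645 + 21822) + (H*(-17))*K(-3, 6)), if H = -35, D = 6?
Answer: I*√1579006312007730/4341 ≈ 9153.8*I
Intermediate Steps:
K(o, q) = 6 + o*q (K(o, q) = q*o + 6 = o*q + 6 = 6 + o*q)
√((-16183 + 4867/(-4341))*(-16645 + 21822) + (H*(-17))*K(-3, 6)) = √((-16183 + 4867/(-4341))*(-16645 + 21822) + (-35*(-17))*(6 - 3*6)) = √((-16183 + 4867*(-1/4341))*5177 + 595*(6 - 18)) = √((-16183 - 4867/4341)*5177 + 595*(-12)) = √(-70255270/4341*5177 - 7140) = √(-363711532790/4341 - 7140) = √(-363742527530/4341) = I*√1579006312007730/4341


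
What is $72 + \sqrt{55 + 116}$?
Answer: $72 + 3 \sqrt{19} \approx 85.077$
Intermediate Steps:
$72 + \sqrt{55 + 116} = 72 + \sqrt{171} = 72 + 3 \sqrt{19}$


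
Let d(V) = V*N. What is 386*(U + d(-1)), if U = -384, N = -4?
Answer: -146680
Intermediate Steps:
d(V) = -4*V (d(V) = V*(-4) = -4*V)
386*(U + d(-1)) = 386*(-384 - 4*(-1)) = 386*(-384 + 4) = 386*(-380) = -146680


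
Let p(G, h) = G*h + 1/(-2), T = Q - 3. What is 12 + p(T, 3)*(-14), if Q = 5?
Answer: -65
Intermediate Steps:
T = 2 (T = 5 - 3 = 2)
p(G, h) = -½ + G*h (p(G, h) = G*h - ½ = -½ + G*h)
12 + p(T, 3)*(-14) = 12 + (-½ + 2*3)*(-14) = 12 + (-½ + 6)*(-14) = 12 + (11/2)*(-14) = 12 - 77 = -65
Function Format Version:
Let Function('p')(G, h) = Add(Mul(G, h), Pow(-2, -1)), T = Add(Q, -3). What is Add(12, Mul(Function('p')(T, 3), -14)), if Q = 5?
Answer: -65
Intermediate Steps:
T = 2 (T = Add(5, -3) = 2)
Function('p')(G, h) = Add(Rational(-1, 2), Mul(G, h)) (Function('p')(G, h) = Add(Mul(G, h), Rational(-1, 2)) = Add(Rational(-1, 2), Mul(G, h)))
Add(12, Mul(Function('p')(T, 3), -14)) = Add(12, Mul(Add(Rational(-1, 2), Mul(2, 3)), -14)) = Add(12, Mul(Add(Rational(-1, 2), 6), -14)) = Add(12, Mul(Rational(11, 2), -14)) = Add(12, -77) = -65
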